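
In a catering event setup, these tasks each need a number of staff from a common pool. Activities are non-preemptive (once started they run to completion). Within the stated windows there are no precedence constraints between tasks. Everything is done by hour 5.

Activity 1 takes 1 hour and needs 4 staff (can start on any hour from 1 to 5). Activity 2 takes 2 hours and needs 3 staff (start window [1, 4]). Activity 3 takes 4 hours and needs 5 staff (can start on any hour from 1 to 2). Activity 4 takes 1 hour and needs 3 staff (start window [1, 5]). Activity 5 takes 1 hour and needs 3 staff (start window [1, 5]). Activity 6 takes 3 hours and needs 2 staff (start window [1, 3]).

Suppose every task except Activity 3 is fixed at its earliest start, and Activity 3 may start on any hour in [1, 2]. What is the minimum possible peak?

Activity 3@1: h1:20  h2:10  h3:7  h4:5  h5:0 → peak 20
Activity 3@2: h1:15  h2:10  h3:7  h4:5  h5:5 → peak 15
Best is Activity 3@2, peak 15.

15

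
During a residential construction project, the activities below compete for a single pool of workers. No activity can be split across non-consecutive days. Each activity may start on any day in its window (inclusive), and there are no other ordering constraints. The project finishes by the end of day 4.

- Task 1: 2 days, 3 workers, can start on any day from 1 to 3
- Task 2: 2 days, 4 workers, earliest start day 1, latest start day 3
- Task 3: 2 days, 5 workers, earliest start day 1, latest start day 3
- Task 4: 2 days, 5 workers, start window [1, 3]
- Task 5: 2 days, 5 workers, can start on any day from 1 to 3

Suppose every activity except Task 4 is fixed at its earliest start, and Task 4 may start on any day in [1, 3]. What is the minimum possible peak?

17

Task 4@1: d1:22  d2:22  d3:0  d4:0 → peak 22
Task 4@2: d1:17  d2:22  d3:5  d4:0 → peak 22
Task 4@3: d1:17  d2:17  d3:5  d4:5 → peak 17
Best is Task 4@3, peak 17.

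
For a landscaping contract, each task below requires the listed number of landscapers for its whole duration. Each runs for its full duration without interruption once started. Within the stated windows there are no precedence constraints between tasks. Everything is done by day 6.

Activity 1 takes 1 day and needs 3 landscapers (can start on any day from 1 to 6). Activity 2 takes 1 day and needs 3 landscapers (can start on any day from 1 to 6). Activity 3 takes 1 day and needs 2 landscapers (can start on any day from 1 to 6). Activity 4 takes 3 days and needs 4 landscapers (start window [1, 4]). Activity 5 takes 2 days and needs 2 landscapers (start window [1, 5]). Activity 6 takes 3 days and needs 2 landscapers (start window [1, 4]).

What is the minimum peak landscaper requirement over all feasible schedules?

6

Early-start (Activity 1@1, Activity 2@1, Activity 3@1, Activity 4@1, Activity 5@1, Activity 6@1) gives peak 16: d1:16  d2:8  d3:6  d4:0  d5:0  d6:0.
Shift Activity 3→2, Activity 4→2, Activity 5→5, Activity 6→3.
Schedule Activity 1@1, Activity 2@1, Activity 3@2, Activity 4@2, Activity 5@5, Activity 6@3: d1:6  d2:6  d3:6  d4:6  d5:4  d6:2 — peak 6.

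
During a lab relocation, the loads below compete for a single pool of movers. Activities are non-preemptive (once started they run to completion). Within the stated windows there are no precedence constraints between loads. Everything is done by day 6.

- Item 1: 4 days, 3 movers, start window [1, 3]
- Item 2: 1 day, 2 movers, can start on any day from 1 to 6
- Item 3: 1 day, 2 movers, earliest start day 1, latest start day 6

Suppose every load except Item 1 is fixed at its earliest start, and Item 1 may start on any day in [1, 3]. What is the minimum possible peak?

Item 1@1: d1:7  d2:3  d3:3  d4:3  d5:0  d6:0 → peak 7
Item 1@2: d1:4  d2:3  d3:3  d4:3  d5:3  d6:0 → peak 4
Item 1@3: d1:4  d2:0  d3:3  d4:3  d5:3  d6:3 → peak 4
Best is Item 1@2, peak 4.

4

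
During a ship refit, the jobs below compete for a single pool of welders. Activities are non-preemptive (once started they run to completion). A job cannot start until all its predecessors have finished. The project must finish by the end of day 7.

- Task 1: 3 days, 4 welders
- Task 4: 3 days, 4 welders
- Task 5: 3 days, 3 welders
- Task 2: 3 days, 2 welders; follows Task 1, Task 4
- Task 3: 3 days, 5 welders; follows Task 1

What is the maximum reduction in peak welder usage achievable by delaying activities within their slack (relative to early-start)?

1

Early-start peak: d1:11  d2:11  d3:11  d4:7  d5:7  d6:7  d7:0 ⇒ 11.
Leveled (Task 1@1, Task 4@1, Task 5@4, Task 2@4, Task 3@4): d1:8  d2:8  d3:8  d4:10  d5:10  d6:10  d7:0 ⇒ 10.
Reduction 11 − 10 = 1.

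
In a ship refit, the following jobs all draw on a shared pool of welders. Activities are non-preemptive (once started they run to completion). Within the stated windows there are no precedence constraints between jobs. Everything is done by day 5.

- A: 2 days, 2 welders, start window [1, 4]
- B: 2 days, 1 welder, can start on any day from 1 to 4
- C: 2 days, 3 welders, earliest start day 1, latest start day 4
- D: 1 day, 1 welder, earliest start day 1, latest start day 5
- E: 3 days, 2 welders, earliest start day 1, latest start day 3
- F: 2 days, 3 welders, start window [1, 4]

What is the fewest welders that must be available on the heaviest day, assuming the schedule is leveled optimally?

6

Early-start (A@1, B@1, C@1, D@1, E@1, F@1) gives peak 12: d1:12  d2:11  d3:2  d4:0  d5:0.
Shift D→3, E→3, F→3.
Schedule A@1, B@1, C@1, D@3, E@3, F@3: d1:6  d2:6  d3:6  d4:5  d5:2 — peak 6.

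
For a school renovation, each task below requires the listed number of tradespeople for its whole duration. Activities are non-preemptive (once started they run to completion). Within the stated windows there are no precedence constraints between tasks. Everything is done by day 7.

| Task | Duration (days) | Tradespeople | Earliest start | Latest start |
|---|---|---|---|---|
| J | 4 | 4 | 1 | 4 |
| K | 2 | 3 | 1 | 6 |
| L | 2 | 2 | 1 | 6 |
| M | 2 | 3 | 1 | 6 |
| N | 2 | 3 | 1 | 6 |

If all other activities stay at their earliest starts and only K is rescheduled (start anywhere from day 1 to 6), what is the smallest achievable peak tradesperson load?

12

K@1: d1:15  d2:15  d3:4  d4:4  d5:0  d6:0  d7:0 → peak 15
K@2: d1:12  d2:15  d3:7  d4:4  d5:0  d6:0  d7:0 → peak 15
K@3: d1:12  d2:12  d3:7  d4:7  d5:0  d6:0  d7:0 → peak 12
K@4: d1:12  d2:12  d3:4  d4:7  d5:3  d6:0  d7:0 → peak 12
K@5: d1:12  d2:12  d3:4  d4:4  d5:3  d6:3  d7:0 → peak 12
K@6: d1:12  d2:12  d3:4  d4:4  d5:0  d6:3  d7:3 → peak 12
Best is K@3, peak 12.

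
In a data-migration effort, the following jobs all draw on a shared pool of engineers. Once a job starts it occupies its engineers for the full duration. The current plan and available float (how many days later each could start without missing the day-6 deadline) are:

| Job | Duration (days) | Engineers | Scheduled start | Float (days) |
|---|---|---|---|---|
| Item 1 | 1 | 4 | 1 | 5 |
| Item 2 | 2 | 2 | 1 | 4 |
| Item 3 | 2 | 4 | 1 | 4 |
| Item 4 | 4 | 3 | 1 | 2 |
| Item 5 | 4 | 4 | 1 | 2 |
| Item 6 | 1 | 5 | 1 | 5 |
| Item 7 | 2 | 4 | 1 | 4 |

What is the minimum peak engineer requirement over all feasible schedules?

11

Early-start (Item 1@1, Item 2@1, Item 3@1, Item 4@1, Item 5@1, Item 6@1, Item 7@1) gives peak 26: d1:26  d2:17  d3:7  d4:7  d5:0  d6:0.
Shift Item 4→2, Item 5→3, Item 6→6, Item 7→3.
Schedule Item 1@1, Item 2@1, Item 3@1, Item 4@2, Item 5@3, Item 6@6, Item 7@3: d1:10  d2:9  d3:11  d4:11  d5:7  d6:9 — peak 11.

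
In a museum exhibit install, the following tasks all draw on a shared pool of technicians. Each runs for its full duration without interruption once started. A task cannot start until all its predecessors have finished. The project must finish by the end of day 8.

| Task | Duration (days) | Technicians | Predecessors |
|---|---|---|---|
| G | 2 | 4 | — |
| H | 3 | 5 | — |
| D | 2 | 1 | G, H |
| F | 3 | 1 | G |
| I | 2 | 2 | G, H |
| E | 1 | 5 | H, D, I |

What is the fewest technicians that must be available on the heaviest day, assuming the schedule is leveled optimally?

Early-start (G@1, H@1, D@4, F@3, I@4, E@6) gives peak 9: d1:9  d2:9  d3:6  d4:4  d5:4  d6:5  d7:0  d8:0.
Shift H→3, D→6, I→6, E→8.
Schedule G@1, H@3, D@6, F@3, I@6, E@8: d1:4  d2:4  d3:6  d4:6  d5:6  d6:3  d7:3  d8:5 — peak 6.

6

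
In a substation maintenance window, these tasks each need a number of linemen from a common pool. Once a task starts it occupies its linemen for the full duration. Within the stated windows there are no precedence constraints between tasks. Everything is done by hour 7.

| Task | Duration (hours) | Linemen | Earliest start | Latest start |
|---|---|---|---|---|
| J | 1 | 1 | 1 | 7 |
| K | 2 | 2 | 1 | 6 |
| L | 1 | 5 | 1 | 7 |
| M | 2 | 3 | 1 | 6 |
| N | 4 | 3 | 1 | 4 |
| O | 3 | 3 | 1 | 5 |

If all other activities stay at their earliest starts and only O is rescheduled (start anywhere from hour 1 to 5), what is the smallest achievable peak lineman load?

O@1: h1:17  h2:11  h3:6  h4:3  h5:0  h6:0  h7:0 → peak 17
O@2: h1:14  h2:11  h3:6  h4:6  h5:0  h6:0  h7:0 → peak 14
O@3: h1:14  h2:8  h3:6  h4:6  h5:3  h6:0  h7:0 → peak 14
O@4: h1:14  h2:8  h3:3  h4:6  h5:3  h6:3  h7:0 → peak 14
O@5: h1:14  h2:8  h3:3  h4:3  h5:3  h6:3  h7:3 → peak 14
Best is O@2, peak 14.

14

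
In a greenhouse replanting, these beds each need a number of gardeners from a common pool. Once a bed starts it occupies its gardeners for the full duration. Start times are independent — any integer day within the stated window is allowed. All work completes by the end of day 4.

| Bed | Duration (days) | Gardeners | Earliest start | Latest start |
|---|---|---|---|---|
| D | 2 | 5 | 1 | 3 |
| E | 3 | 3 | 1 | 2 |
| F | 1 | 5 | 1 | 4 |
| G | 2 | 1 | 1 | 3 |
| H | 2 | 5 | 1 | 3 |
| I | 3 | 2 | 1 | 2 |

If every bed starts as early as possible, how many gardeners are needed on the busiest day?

21

Early-start schedule: D@1, E@1, F@1, G@1, H@1, I@1.
Load per day: day 1: 21, day 2: 16, day 3: 5, day 4: 0.
Peak is 21.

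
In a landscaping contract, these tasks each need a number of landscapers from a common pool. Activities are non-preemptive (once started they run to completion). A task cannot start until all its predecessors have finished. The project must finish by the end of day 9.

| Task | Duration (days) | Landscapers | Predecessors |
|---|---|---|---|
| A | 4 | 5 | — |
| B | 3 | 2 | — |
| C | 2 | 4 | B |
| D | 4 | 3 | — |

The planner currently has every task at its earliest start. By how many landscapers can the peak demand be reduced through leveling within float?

Early-start peak: d1:10  d2:10  d3:10  d4:12  d5:4  d6:0  d7:0  d8:0  d9:0 ⇒ 12.
Leveled (A@1, B@1, C@5, D@5): d1:7  d2:7  d3:7  d4:5  d5:7  d6:7  d7:3  d8:3  d9:0 ⇒ 7.
Reduction 12 − 7 = 5.

5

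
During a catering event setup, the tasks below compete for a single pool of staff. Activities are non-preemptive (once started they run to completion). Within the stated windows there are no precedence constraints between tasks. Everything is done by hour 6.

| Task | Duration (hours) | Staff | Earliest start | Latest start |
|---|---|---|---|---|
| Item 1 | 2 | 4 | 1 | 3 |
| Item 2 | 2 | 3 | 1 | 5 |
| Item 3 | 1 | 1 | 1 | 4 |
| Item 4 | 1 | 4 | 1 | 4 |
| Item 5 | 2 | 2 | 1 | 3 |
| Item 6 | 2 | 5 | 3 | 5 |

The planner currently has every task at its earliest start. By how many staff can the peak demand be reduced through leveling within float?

Early-start peak: h1:14  h2:9  h3:5  h4:5  h5:0  h6:0 ⇒ 14.
Leveled (Item 1@1, Item 2@1, Item 3@3, Item 4@3, Item 5@3, Item 6@4): h1:7  h2:7  h3:7  h4:7  h5:5  h6:0 ⇒ 7.
Reduction 14 − 7 = 7.

7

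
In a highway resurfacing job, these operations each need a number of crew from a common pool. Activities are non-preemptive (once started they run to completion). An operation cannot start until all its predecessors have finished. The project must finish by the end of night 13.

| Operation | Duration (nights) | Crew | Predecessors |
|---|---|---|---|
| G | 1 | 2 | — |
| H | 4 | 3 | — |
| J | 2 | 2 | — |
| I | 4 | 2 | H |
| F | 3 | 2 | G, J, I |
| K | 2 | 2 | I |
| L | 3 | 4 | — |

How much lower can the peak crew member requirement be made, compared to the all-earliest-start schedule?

5

Early-start peak: n1:11  n2:9  n3:7  n4:3  n5:2  n6:2  n7:2  n8:2  n9:4  n10:4  n11:2  n12:0  n13:0 ⇒ 11.
Leveled (G@1, H@1, J@2, I@5, F@9, K@9, L@5): n1:5  n2:5  n3:5  n4:3  n5:6  n6:6  n7:6  n8:2  n9:4  n10:4  n11:2  n12:0  n13:0 ⇒ 6.
Reduction 11 − 6 = 5.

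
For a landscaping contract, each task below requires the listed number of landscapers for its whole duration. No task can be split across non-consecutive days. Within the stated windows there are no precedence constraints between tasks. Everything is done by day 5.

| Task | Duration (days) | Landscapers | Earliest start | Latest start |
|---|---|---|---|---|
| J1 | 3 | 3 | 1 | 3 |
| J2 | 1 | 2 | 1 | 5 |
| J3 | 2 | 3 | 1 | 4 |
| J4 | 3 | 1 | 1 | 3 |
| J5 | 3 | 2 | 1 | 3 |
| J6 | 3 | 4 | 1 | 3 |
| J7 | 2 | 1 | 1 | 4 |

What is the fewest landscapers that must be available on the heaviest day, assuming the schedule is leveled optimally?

Early-start (J1@1, J2@1, J3@1, J4@1, J5@1, J6@1, J7@1) gives peak 16: d1:16  d2:14  d3:10  d4:0  d5:0.
Shift J5→2, J6→3.
Schedule J1@1, J2@1, J3@1, J4@1, J5@2, J6@3, J7@1: d1:10  d2:10  d3:10  d4:6  d5:4 — peak 10.

10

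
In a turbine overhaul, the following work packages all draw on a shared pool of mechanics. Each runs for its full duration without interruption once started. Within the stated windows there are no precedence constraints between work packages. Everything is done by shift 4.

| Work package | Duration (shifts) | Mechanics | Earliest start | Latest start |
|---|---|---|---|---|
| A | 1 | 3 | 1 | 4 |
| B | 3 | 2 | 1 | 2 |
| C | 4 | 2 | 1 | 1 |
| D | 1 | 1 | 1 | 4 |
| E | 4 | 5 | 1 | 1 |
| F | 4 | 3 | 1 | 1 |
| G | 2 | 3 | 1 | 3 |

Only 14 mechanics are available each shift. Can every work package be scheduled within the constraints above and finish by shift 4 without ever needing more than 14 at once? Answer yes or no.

The minimum achievable peak is 15; 14 < 15, so no feasible schedule stays within the cap.

no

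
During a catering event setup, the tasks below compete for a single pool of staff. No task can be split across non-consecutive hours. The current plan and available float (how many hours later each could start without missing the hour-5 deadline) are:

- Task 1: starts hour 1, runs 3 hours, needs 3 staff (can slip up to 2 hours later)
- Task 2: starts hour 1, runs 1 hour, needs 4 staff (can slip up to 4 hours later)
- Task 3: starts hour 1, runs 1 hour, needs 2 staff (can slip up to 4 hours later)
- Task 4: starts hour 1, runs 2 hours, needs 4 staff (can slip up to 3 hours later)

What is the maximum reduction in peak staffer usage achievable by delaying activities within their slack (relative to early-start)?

6

Early-start peak: h1:13  h2:7  h3:3  h4:0  h5:0 ⇒ 13.
Leveled (Task 1@1, Task 2@1, Task 3@2, Task 4@3): h1:7  h2:5  h3:7  h4:4  h5:0 ⇒ 7.
Reduction 13 − 7 = 6.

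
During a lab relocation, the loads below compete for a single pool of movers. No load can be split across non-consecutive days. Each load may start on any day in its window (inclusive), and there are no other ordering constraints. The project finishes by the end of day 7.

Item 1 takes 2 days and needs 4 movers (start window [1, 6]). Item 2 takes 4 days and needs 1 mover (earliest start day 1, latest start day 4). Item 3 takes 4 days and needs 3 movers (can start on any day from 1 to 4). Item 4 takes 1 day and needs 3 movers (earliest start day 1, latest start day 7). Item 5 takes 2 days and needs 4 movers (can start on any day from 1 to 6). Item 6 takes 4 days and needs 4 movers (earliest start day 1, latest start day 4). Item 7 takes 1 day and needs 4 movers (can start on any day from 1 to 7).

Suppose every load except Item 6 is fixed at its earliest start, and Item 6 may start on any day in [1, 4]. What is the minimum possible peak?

Item 6@1: d1:23  d2:16  d3:8  d4:8  d5:0  d6:0  d7:0 → peak 23
Item 6@2: d1:19  d2:16  d3:8  d4:8  d5:4  d6:0  d7:0 → peak 19
Item 6@3: d1:19  d2:12  d3:8  d4:8  d5:4  d6:4  d7:0 → peak 19
Item 6@4: d1:19  d2:12  d3:4  d4:8  d5:4  d6:4  d7:4 → peak 19
Best is Item 6@2, peak 19.

19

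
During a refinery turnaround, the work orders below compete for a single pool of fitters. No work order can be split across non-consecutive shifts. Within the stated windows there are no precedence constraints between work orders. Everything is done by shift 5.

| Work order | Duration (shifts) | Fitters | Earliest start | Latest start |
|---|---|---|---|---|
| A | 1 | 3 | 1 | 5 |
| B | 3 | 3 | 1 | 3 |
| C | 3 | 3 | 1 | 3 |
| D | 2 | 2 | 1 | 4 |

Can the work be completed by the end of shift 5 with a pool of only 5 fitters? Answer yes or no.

The minimum achievable peak is 6; 5 < 6, so no feasible schedule stays within the cap.

no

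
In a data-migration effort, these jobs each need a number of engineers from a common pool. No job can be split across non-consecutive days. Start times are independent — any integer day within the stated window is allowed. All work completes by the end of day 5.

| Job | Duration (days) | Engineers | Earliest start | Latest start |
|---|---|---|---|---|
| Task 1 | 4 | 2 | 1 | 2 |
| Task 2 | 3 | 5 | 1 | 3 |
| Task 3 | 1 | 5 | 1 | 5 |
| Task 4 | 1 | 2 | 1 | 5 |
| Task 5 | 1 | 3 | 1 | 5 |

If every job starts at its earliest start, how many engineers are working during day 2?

At early start, day 2 has: Task 1, Task 2.
Demand: 2 + 5 = 7.

7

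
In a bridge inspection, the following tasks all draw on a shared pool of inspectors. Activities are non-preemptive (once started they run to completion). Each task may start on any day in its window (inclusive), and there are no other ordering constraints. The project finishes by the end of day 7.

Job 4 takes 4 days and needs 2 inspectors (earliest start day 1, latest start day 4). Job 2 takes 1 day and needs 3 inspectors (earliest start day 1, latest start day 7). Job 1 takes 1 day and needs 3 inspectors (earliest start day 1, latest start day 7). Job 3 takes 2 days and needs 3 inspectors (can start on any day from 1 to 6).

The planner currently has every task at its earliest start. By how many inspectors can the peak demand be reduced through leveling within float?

Early-start peak: d1:11  d2:5  d3:2  d4:2  d5:0  d6:0  d7:0 ⇒ 11.
Leveled (Job 4@1, Job 2@1, Job 1@2, Job 3@3): d1:5  d2:5  d3:5  d4:5  d5:0  d6:0  d7:0 ⇒ 5.
Reduction 11 − 5 = 6.

6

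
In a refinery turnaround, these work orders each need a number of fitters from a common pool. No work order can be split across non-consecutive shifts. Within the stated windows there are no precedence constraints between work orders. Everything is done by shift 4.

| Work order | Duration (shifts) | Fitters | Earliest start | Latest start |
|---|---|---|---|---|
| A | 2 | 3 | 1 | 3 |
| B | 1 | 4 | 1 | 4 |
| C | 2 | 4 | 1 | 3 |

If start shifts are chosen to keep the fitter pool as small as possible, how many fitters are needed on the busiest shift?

7

Early-start (A@1, B@1, C@1) gives peak 11: s1:11  s2:7  s3:0  s4:0.
Shift C→2.
Schedule A@1, B@1, C@2: s1:7  s2:7  s3:4  s4:0 — peak 7.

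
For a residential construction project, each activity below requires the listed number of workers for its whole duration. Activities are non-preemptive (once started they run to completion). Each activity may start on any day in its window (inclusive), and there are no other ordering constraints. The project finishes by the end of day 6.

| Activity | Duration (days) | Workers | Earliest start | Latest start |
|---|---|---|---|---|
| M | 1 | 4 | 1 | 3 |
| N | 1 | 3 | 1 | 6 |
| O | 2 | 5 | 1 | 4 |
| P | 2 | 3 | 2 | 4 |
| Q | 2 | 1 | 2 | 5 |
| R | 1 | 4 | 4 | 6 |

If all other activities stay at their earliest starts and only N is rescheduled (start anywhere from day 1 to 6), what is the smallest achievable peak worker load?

9

N@1: d1:12  d2:9  d3:4  d4:4  d5:0  d6:0 → peak 12
N@2: d1:9  d2:12  d3:4  d4:4  d5:0  d6:0 → peak 12
N@3: d1:9  d2:9  d3:7  d4:4  d5:0  d6:0 → peak 9
N@4: d1:9  d2:9  d3:4  d4:7  d5:0  d6:0 → peak 9
N@5: d1:9  d2:9  d3:4  d4:4  d5:3  d6:0 → peak 9
N@6: d1:9  d2:9  d3:4  d4:4  d5:0  d6:3 → peak 9
Best is N@3, peak 9.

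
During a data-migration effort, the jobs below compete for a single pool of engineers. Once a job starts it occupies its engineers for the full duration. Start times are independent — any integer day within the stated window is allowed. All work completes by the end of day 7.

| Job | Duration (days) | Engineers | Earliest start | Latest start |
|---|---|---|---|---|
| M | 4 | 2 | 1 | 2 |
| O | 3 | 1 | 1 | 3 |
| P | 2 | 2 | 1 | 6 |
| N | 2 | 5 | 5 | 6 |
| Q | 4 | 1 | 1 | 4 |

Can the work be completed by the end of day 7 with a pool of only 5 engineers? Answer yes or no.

Schedule M@1, O@1, P@4, N@6, Q@1: d1:4  d2:4  d3:4  d4:5  d5:2  d6:5  d7:5 — peak 5 ≤ 5.

yes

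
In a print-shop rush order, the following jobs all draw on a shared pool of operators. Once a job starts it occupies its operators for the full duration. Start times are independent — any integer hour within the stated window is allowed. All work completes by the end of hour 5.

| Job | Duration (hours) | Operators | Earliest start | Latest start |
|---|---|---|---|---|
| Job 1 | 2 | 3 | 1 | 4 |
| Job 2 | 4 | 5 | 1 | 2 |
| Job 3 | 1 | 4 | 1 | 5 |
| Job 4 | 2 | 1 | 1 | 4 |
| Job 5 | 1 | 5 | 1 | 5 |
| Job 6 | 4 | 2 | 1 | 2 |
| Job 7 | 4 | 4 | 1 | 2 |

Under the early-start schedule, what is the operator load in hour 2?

15

At early start, hour 2 has: Job 1, Job 2, Job 4, Job 6, Job 7.
Demand: 3 + 5 + 1 + 2 + 4 = 15.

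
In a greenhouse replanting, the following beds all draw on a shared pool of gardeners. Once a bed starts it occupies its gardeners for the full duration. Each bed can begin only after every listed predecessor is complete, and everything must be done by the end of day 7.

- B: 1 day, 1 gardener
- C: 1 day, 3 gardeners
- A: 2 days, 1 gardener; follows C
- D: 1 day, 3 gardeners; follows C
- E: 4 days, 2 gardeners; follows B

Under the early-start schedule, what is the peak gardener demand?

6

Early-start schedule: B@1, C@1, A@2, D@2, E@2.
Load per day: day 1: 4, day 2: 6, day 3: 3, day 4: 2, day 5: 2, day 6: 0, day 7: 0.
Peak is 6.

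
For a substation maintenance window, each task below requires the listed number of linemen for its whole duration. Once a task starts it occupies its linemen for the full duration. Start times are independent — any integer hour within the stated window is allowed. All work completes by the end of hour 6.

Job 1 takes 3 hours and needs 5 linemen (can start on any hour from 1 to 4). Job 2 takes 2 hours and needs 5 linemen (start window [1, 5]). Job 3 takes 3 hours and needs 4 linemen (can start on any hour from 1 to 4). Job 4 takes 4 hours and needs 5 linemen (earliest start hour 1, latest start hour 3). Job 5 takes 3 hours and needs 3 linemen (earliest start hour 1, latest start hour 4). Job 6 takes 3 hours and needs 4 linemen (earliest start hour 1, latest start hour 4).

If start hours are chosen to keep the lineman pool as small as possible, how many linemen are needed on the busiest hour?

13

Early-start (Job 1@1, Job 2@1, Job 3@1, Job 4@1, Job 5@1, Job 6@1) gives peak 26: h1:26  h2:26  h3:21  h4:5  h5:0  h6:0.
Shift Job 3→4, Job 4→3, Job 6→4.
Schedule Job 1@1, Job 2@1, Job 3@4, Job 4@3, Job 5@1, Job 6@4: h1:13  h2:13  h3:13  h4:13  h5:13  h6:13 — peak 13.
Total lineman-hours = 78 over 6 hours ⇒ peak ≥ ⌈78/6⌉ = 13, so 13 is optimal.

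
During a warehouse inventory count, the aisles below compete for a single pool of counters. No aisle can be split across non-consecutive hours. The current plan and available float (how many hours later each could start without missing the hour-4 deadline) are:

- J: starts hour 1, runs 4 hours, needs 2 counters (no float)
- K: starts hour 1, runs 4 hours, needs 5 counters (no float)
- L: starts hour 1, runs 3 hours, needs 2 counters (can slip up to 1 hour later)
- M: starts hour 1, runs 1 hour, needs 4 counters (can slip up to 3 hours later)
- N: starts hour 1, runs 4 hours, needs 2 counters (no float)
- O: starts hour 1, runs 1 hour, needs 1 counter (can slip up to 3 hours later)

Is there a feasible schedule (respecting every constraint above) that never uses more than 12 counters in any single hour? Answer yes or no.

The minimum achievable peak is 13; 12 < 13, so no feasible schedule stays within the cap.

no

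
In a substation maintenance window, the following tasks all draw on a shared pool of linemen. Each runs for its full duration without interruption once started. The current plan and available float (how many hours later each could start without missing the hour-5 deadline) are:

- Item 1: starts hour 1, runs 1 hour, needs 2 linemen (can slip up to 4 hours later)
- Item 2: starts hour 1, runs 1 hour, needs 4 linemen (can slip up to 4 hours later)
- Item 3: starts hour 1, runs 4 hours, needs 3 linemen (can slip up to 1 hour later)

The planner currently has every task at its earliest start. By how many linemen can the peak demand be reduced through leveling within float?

4

Early-start peak: h1:9  h2:3  h3:3  h4:3  h5:0 ⇒ 9.
Leveled (Item 1@1, Item 2@5, Item 3@1): h1:5  h2:3  h3:3  h4:3  h5:4 ⇒ 5.
Reduction 9 − 5 = 4.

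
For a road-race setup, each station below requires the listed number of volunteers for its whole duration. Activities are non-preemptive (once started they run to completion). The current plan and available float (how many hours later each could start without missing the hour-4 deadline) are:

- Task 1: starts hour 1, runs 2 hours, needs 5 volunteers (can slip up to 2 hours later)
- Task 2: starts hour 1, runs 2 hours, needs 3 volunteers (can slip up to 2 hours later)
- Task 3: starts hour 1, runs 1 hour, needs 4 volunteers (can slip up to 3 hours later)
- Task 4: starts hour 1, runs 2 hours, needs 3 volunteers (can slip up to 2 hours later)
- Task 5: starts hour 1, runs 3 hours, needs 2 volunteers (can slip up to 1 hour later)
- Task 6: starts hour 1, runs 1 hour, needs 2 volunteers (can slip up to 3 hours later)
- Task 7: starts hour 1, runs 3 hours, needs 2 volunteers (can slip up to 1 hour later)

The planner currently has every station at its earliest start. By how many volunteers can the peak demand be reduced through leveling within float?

10

Early-start peak: h1:21  h2:15  h3:4  h4:0 ⇒ 21.
Leveled (Task 1@1, Task 2@3, Task 3@1, Task 4@3, Task 5@1, Task 6@2, Task 7@2): h1:11  h2:11  h3:10  h4:8 ⇒ 11.
Reduction 21 − 11 = 10.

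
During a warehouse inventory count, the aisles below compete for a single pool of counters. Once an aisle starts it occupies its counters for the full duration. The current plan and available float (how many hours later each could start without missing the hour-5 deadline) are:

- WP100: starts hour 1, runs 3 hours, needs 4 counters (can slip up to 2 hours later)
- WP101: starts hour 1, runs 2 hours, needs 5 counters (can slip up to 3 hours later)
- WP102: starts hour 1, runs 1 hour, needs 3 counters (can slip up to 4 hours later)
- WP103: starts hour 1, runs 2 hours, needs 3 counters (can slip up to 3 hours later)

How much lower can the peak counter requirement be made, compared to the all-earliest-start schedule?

Early-start peak: h1:15  h2:12  h3:4  h4:0  h5:0 ⇒ 15.
Leveled (WP100@1, WP101@4, WP102@1, WP103@2): h1:7  h2:7  h3:7  h4:5  h5:5 ⇒ 7.
Reduction 15 − 7 = 8.

8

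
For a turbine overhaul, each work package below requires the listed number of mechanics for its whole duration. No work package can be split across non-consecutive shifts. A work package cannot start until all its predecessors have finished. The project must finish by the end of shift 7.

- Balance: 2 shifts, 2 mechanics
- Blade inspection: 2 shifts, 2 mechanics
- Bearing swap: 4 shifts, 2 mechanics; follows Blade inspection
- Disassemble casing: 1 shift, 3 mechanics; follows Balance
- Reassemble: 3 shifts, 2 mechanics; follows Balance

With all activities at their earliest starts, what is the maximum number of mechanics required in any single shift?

7

Early-start schedule: Balance@1, Blade inspection@1, Bearing swap@3, Disassemble casing@3, Reassemble@3.
Load per shift: shift 1: 4, shift 2: 4, shift 3: 7, shift 4: 4, shift 5: 4, shift 6: 2, shift 7: 0.
Peak is 7.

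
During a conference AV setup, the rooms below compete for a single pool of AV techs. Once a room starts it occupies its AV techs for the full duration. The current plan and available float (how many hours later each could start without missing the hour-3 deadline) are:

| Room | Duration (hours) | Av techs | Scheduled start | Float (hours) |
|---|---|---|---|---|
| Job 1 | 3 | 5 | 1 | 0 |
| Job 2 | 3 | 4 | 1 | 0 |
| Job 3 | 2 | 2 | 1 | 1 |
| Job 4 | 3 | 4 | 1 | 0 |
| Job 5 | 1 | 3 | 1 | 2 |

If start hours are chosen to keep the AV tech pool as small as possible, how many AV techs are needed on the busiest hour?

Early-start (Job 1@1, Job 2@1, Job 3@1, Job 4@1, Job 5@1) gives peak 18: h1:18  h2:15  h3:13.
Shift Job 5→3.
Schedule Job 1@1, Job 2@1, Job 3@1, Job 4@1, Job 5@3: h1:15  h2:15  h3:16 — peak 16.
Total AV tech-hours = 46 over 3 hours ⇒ peak ≥ ⌈46/3⌉ = 16, so 16 is optimal.

16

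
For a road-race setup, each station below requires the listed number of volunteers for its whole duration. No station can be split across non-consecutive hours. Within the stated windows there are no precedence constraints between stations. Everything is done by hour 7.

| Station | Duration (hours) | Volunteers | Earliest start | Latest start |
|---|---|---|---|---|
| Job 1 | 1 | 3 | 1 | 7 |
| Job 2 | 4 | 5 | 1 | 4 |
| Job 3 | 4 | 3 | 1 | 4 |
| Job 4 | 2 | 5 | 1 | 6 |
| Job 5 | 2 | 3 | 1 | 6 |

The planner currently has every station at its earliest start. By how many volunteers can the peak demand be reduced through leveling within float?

Early-start peak: h1:19  h2:16  h3:8  h4:8  h5:0  h6:0  h7:0 ⇒ 19.
Leveled (Job 1@1, Job 2@1, Job 3@2, Job 4@5, Job 5@6): h1:8  h2:8  h3:8  h4:8  h5:8  h6:8  h7:3 ⇒ 8.
Reduction 19 − 8 = 11.

11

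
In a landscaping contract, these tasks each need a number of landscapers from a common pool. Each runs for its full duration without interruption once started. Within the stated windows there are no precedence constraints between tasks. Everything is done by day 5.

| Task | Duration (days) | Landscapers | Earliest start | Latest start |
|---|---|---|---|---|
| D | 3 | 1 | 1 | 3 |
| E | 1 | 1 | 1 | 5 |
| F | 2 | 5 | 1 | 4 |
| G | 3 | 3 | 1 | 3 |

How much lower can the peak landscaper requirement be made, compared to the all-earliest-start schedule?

5

Early-start peak: d1:10  d2:9  d3:4  d4:0  d5:0 ⇒ 10.
Leveled (D@1, E@1, F@4, G@1): d1:5  d2:4  d3:4  d4:5  d5:5 ⇒ 5.
Reduction 10 − 5 = 5.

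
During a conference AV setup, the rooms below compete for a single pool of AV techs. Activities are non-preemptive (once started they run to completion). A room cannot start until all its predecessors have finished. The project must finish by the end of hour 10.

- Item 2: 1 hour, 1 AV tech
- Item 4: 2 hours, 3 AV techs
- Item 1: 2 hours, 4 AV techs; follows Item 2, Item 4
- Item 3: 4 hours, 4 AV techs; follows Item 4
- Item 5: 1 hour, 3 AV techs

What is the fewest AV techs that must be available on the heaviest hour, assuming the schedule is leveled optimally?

4

Early-start (Item 2@1, Item 4@1, Item 1@3, Item 3@3, Item 5@1) gives peak 8: h1:7  h2:3  h3:8  h4:8  h5:4  h6:4  h7:0  h8:0  h9:0  h10:0.
Shift Item 3→5, Item 5→9.
Schedule Item 2@1, Item 4@1, Item 1@3, Item 3@5, Item 5@9: h1:4  h2:3  h3:4  h4:4  h5:4  h6:4  h7:4  h8:4  h9:3  h10:0 — peak 4.
Total AV tech-hours = 34 over 10 hours ⇒ peak ≥ ⌈34/10⌉ = 4, so 4 is optimal.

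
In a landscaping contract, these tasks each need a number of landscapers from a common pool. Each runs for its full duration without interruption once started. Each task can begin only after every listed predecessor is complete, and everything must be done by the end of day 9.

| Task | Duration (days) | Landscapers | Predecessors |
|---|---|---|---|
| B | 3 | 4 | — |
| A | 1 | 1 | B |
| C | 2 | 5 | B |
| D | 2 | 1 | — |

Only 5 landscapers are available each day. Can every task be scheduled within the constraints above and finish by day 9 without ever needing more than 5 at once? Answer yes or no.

yes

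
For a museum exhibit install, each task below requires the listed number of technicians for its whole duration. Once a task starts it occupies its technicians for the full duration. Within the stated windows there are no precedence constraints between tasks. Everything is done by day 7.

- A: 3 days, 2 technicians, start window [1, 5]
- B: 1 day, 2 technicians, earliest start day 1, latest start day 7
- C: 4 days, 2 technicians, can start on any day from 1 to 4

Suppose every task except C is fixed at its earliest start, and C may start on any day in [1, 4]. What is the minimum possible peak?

4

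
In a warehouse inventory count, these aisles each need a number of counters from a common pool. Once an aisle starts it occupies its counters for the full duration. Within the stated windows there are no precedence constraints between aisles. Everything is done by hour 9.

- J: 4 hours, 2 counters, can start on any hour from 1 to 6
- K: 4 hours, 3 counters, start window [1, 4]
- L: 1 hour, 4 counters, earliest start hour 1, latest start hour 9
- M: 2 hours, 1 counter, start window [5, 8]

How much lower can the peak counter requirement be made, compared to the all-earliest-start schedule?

Early-start peak: h1:9  h2:5  h3:5  h4:5  h5:1  h6:1  h7:0  h8:0  h9:0 ⇒ 9.
Leveled (J@5, K@1, L@9, M@5): h1:3  h2:3  h3:3  h4:3  h5:3  h6:3  h7:2  h8:2  h9:4 ⇒ 4.
Reduction 9 − 4 = 5.

5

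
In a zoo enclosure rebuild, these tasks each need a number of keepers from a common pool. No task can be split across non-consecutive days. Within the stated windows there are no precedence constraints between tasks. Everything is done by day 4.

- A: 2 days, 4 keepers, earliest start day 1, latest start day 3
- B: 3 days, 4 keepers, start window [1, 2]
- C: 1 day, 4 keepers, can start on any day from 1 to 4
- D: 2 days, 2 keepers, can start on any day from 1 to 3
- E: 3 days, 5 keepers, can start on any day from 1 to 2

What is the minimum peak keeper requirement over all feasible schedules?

13

Early-start (A@1, B@1, C@1, D@1, E@1) gives peak 19: d1:19  d2:15  d3:9  d4:0.
Shift D→3, E→2.
Schedule A@1, B@1, C@1, D@3, E@2: d1:12  d2:13  d3:11  d4:7 — peak 13.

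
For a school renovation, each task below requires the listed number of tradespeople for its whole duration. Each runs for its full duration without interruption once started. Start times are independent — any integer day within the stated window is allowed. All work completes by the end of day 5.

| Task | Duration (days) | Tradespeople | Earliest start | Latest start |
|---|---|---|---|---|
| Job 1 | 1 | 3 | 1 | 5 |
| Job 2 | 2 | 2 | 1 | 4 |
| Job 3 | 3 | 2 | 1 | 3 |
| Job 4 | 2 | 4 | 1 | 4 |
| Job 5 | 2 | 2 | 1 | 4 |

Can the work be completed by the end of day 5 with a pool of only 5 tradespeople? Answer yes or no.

The minimum achievable peak is 6; 5 < 6, so no feasible schedule stays within the cap.

no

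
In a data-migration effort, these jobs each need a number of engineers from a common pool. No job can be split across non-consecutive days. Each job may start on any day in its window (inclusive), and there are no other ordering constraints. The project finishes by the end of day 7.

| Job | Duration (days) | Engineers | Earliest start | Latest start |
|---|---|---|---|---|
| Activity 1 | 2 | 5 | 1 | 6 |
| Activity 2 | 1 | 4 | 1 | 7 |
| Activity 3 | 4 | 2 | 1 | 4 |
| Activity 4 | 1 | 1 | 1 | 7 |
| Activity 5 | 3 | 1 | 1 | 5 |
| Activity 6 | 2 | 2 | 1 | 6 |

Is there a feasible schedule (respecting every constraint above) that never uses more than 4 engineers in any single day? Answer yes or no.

no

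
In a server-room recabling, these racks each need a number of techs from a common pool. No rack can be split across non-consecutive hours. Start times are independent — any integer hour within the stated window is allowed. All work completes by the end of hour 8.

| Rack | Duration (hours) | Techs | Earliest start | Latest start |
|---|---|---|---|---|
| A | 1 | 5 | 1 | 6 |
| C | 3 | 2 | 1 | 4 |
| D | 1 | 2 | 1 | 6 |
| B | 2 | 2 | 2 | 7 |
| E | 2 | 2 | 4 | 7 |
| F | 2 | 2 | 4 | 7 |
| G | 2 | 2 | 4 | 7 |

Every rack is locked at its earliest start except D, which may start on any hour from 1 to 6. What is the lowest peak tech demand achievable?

7

D@1: h1:9  h2:4  h3:4  h4:6  h5:6  h6:0  h7:0  h8:0 → peak 9
D@2: h1:7  h2:6  h3:4  h4:6  h5:6  h6:0  h7:0  h8:0 → peak 7
D@3: h1:7  h2:4  h3:6  h4:6  h5:6  h6:0  h7:0  h8:0 → peak 7
D@4: h1:7  h2:4  h3:4  h4:8  h5:6  h6:0  h7:0  h8:0 → peak 8
D@5: h1:7  h2:4  h3:4  h4:6  h5:8  h6:0  h7:0  h8:0 → peak 8
D@6: h1:7  h2:4  h3:4  h4:6  h5:6  h6:2  h7:0  h8:0 → peak 7
Best is D@2, peak 7.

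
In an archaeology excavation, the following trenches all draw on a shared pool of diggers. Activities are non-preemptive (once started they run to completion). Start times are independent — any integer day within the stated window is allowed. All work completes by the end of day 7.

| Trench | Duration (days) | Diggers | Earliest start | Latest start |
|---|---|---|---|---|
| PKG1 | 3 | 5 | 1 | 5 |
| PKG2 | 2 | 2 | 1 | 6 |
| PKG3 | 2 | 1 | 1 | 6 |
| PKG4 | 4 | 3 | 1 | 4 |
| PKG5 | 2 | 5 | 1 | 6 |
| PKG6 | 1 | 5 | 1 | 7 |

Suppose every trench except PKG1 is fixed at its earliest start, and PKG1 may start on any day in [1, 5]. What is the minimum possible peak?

16

PKG1@1: d1:21  d2:16  d3:8  d4:3  d5:0  d6:0  d7:0 → peak 21
PKG1@2: d1:16  d2:16  d3:8  d4:8  d5:0  d6:0  d7:0 → peak 16
PKG1@3: d1:16  d2:11  d3:8  d4:8  d5:5  d6:0  d7:0 → peak 16
PKG1@4: d1:16  d2:11  d3:3  d4:8  d5:5  d6:5  d7:0 → peak 16
PKG1@5: d1:16  d2:11  d3:3  d4:3  d5:5  d6:5  d7:5 → peak 16
Best is PKG1@2, peak 16.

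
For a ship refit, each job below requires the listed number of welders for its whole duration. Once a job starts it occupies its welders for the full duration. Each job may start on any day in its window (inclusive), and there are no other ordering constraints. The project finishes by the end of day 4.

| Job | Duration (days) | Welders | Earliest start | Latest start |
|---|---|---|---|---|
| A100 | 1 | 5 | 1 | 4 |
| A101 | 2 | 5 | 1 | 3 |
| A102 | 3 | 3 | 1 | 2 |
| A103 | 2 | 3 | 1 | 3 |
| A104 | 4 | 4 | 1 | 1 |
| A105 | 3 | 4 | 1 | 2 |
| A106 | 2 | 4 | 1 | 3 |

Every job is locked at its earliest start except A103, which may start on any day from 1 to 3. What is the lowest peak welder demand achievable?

A103@1: d1:28  d2:23  d3:11  d4:4 → peak 28
A103@2: d1:25  d2:23  d3:14  d4:4 → peak 25
A103@3: d1:25  d2:20  d3:14  d4:7 → peak 25
Best is A103@2, peak 25.

25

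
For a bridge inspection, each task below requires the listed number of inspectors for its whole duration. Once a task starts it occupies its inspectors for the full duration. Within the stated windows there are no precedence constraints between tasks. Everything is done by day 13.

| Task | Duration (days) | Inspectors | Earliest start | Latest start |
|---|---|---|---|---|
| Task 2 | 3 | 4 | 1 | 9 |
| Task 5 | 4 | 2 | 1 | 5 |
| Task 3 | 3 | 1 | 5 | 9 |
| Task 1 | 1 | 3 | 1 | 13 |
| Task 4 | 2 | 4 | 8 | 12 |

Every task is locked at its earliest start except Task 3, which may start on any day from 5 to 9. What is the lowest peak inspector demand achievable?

Task 3@5: d1:9  d2:6  d3:6  d4:2  d5:1  d6:1  d7:1  d8:4  d9:4  d10:0  d11:0  d12:0  d13:0 → peak 9
Task 3@6: d1:9  d2:6  d3:6  d4:2  d5:0  d6:1  d7:1  d8:5  d9:4  d10:0  d11:0  d12:0  d13:0 → peak 9
Task 3@7: d1:9  d2:6  d3:6  d4:2  d5:0  d6:0  d7:1  d8:5  d9:5  d10:0  d11:0  d12:0  d13:0 → peak 9
Task 3@8: d1:9  d2:6  d3:6  d4:2  d5:0  d6:0  d7:0  d8:5  d9:5  d10:1  d11:0  d12:0  d13:0 → peak 9
Task 3@9: d1:9  d2:6  d3:6  d4:2  d5:0  d6:0  d7:0  d8:4  d9:5  d10:1  d11:1  d12:0  d13:0 → peak 9
Best is Task 3@5, peak 9.

9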